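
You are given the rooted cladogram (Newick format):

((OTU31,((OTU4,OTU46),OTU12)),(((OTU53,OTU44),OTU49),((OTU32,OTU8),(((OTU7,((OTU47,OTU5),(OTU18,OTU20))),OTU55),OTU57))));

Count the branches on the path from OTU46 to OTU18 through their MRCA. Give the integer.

The MRCA of OTU46 and OTU18 is the root of the tree.
From OTU46 up to that node: 4 branches. From OTU18 up to the same node: 8 branches. Total: 4 + 8 = 12.

12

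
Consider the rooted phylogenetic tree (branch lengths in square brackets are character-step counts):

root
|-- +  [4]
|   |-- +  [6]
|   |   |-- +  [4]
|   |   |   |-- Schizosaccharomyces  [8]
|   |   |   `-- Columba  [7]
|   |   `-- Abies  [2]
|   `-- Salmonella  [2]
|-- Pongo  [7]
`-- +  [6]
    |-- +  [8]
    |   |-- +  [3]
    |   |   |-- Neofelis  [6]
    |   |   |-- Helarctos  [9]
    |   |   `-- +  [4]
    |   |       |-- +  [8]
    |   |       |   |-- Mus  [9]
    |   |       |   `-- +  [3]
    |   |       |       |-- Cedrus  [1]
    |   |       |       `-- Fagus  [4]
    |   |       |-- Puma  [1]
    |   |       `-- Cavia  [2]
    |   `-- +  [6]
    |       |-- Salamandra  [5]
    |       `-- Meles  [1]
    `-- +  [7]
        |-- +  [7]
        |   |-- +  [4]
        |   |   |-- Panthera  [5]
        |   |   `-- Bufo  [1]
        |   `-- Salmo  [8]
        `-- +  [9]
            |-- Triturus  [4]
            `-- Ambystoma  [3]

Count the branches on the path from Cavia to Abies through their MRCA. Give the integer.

8

The MRCA of Cavia and Abies is the root of the tree.
From Cavia up to that node: 5 branches. From Abies up to the same node: 3 branches. Total: 5 + 3 = 8.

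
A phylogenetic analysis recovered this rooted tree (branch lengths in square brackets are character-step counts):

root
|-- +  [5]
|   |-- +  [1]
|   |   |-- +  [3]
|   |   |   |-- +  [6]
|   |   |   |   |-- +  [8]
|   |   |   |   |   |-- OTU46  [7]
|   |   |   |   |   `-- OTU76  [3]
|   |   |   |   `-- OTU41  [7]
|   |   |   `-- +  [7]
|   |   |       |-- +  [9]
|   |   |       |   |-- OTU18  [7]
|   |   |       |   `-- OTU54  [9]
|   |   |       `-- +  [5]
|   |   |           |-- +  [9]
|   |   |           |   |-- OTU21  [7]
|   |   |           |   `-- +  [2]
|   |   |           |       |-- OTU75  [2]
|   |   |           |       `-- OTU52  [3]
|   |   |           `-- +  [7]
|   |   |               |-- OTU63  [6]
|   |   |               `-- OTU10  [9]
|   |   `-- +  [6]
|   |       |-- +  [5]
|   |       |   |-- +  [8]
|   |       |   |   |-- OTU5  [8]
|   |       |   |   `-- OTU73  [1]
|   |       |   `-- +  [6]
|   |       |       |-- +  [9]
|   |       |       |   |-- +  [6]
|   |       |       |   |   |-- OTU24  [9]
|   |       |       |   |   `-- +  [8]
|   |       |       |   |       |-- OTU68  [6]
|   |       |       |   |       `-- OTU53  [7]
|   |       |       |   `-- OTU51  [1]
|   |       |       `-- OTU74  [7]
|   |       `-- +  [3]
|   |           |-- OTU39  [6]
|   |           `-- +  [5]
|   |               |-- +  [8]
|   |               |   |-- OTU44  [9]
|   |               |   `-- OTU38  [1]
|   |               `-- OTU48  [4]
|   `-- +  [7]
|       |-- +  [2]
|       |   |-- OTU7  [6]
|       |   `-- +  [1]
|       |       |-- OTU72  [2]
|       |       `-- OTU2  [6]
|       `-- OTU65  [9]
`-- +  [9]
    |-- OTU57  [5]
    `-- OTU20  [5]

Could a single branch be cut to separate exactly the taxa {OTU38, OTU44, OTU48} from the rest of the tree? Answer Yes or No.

The most recent common ancestor of these taxa subtends ((OTU44,OTU38),OTU48).
That clade has exactly 3 tips — every listed taxon and nothing else — so the group is monophyletic.

Yes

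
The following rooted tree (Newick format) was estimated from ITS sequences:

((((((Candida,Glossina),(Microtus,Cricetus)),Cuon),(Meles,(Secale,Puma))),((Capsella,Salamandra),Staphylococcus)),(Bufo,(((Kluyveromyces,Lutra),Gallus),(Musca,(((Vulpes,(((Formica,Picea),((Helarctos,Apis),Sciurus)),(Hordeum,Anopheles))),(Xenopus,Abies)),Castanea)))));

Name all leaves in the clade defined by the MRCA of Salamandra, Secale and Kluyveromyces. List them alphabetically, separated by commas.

Abies, Anopheles, Apis, Bufo, Candida, Capsella, Castanea, Cricetus, Cuon, Formica, Gallus, Glossina, Helarctos, Hordeum, Kluyveromyces, Lutra, Meles, Microtus, Musca, Picea, Puma, Salamandra, Sciurus, Secale, Staphylococcus, Vulpes, Xenopus

Tracing Salamandra: it sits inside (Capsella,Salamandra).
Tracing Secale: it sits inside (Secale,Puma).
Tracing Kluyveromyces: it sits inside (Kluyveromyces,Lutra).
The smallest clade enclosing all 3 is the whole tree (their MRCA is the root), so the answer is all 27 tips in alphabetical order.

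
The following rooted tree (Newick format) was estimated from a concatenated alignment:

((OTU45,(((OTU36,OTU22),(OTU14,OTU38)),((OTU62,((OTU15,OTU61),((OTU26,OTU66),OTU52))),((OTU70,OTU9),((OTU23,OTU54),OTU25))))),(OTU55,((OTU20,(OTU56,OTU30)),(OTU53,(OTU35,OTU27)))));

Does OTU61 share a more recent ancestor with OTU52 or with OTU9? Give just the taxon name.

OTU52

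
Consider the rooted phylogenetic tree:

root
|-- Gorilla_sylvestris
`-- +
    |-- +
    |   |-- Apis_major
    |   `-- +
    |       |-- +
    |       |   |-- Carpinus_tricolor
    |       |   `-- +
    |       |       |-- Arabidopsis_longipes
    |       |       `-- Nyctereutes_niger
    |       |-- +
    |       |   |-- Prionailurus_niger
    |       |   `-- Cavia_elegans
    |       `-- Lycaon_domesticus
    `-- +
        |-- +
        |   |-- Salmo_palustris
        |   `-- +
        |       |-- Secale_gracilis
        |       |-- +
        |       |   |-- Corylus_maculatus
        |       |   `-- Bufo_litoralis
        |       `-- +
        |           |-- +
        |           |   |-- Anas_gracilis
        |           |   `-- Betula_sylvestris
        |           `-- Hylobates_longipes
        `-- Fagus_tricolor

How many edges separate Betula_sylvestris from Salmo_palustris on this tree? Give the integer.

5

The MRCA of Betula_sylvestris and Salmo_palustris is the node subtending (Salmo_palustris,(Secale_gracilis,(Corylus_maculatus,Bufo_litoralis),((Anas_gracilis,Betula_sylvestris),Hylobates_longipes))).
From Betula_sylvestris up to that node: 4 branches. From Salmo_palustris up to the same node: 1 branch. Total: 4 + 1 = 5.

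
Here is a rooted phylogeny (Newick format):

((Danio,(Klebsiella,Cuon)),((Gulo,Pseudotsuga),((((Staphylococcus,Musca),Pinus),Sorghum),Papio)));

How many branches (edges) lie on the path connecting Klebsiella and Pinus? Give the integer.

The MRCA of Klebsiella and Pinus is the root of the tree.
From Klebsiella up to that node: 3 branches. From Pinus up to the same node: 5 branches. Total: 3 + 5 = 8.

8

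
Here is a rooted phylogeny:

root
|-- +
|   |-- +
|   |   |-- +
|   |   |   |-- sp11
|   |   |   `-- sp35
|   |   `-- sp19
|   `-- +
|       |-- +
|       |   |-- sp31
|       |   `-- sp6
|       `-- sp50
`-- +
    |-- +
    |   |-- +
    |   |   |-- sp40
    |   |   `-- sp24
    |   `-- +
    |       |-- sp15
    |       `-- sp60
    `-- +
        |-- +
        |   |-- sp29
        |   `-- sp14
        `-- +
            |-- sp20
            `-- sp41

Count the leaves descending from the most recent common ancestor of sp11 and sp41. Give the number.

The MRCA of sp11 and sp41 is the root, so the clade is the entire tree.
That clade contains 14 terminal taxa: sp11, sp14, sp15, sp19, sp20, sp24, sp29, sp31, sp35, sp40, sp41, sp50, sp6, sp60.

14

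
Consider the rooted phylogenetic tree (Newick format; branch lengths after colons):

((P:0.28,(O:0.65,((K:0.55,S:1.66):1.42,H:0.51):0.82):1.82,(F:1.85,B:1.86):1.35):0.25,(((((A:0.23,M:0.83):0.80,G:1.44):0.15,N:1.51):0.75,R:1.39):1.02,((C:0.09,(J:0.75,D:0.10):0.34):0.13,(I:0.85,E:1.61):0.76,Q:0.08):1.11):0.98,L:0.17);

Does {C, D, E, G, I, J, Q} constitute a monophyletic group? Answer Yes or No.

The MRCA of the listed taxa subtends (((((A,M),G),N),R),((C,(J,D)),(I,E),Q)).
That clade also contains A, M, N, R, which are not in the proposed group, so the group is not monophyletic.

No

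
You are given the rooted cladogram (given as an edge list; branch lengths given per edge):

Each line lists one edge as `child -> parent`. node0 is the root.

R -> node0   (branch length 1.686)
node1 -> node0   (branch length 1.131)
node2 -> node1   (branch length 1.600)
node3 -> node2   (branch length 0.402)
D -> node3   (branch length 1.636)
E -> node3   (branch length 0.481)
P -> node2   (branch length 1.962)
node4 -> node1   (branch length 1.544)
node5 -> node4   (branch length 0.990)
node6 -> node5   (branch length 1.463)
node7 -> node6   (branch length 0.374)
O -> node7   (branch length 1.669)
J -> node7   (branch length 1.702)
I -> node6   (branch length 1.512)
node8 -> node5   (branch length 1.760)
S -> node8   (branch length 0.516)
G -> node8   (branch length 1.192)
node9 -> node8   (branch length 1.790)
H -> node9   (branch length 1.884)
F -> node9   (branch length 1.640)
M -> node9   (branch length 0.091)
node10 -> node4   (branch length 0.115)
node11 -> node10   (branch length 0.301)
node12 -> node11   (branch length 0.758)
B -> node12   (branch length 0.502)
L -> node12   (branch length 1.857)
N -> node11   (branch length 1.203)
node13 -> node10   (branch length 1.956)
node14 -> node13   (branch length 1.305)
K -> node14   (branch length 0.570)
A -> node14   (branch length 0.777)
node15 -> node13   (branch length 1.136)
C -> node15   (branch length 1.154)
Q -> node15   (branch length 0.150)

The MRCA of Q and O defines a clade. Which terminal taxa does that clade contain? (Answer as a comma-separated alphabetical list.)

Tracing Q: it sits inside (C,Q).
Tracing O: it sits inside (O,J).
The smallest clade enclosing both is ((((O,J),I),(S,G,(H,F,M))),(((B,L),N),((K,A),(C,Q)))); the answer is its 15 terminal taxa in alphabetical order.

A, B, C, F, G, H, I, J, K, L, M, N, O, Q, S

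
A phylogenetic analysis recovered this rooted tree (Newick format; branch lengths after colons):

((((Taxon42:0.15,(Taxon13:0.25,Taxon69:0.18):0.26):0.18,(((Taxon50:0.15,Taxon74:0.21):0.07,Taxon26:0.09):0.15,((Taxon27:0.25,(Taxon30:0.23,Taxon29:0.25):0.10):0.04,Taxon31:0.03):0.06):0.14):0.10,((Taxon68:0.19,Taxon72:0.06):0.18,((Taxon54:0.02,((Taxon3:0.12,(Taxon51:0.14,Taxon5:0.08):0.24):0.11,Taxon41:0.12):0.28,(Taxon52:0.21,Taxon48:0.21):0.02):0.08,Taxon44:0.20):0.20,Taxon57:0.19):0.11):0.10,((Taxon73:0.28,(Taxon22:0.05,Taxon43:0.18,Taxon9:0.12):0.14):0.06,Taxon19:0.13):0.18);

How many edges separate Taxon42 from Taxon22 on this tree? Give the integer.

8

The MRCA of Taxon42 and Taxon22 is the root of the tree.
From Taxon42 up to that node: 4 branches. From Taxon22 up to the same node: 4 branches. Total: 4 + 4 = 8.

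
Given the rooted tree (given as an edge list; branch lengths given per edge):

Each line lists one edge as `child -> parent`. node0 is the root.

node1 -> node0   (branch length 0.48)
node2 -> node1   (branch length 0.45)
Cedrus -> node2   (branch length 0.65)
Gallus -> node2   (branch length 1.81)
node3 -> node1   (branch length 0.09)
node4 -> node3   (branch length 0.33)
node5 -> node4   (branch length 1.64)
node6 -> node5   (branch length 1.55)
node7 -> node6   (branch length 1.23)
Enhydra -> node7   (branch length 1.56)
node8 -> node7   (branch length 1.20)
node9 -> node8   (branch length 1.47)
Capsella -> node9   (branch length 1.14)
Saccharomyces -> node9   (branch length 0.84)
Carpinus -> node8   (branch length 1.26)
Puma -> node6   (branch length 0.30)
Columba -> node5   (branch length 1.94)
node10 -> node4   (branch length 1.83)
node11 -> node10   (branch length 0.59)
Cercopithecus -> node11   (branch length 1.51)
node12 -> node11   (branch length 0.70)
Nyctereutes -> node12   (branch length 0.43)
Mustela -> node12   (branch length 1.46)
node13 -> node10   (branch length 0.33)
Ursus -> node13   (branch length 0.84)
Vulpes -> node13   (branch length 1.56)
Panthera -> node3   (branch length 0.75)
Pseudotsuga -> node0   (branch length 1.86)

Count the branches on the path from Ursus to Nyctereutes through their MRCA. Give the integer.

The MRCA of Ursus and Nyctereutes is the node subtending ((Cercopithecus,(Nyctereutes,Mustela)),(Ursus,Vulpes)).
From Ursus up to that node: 2 branches. From Nyctereutes up to the same node: 3 branches. Total: 2 + 3 = 5.

5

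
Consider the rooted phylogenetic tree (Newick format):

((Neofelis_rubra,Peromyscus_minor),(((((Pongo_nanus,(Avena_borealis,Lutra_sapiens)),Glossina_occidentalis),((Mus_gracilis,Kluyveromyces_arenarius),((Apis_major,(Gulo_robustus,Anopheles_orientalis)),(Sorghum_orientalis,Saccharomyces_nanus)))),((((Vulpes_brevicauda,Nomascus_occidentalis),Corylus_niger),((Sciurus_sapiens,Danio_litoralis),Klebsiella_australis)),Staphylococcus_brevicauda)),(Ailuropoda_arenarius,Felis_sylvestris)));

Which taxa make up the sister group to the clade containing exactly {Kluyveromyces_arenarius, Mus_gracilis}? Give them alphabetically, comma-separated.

The clade containing exactly {Kluyveromyces_arenarius, Mus_gracilis} attaches to the tree at the node subtending ((Mus_gracilis,Kluyveromyces_arenarius),((Apis_major,(Gulo_robustus,Anopheles_orientalis)),(Sorghum_orientalis,Saccharomyces_nanus))).
The other lineage descending from that same node — the sister group — is ((Apis_major,(Gulo_robustus,Anopheles_orientalis)),(Sorghum_orientalis,Saccharomyces_nanus)); its 5 tips in alphabetical order are the answer.

Anopheles_orientalis, Apis_major, Gulo_robustus, Saccharomyces_nanus, Sorghum_orientalis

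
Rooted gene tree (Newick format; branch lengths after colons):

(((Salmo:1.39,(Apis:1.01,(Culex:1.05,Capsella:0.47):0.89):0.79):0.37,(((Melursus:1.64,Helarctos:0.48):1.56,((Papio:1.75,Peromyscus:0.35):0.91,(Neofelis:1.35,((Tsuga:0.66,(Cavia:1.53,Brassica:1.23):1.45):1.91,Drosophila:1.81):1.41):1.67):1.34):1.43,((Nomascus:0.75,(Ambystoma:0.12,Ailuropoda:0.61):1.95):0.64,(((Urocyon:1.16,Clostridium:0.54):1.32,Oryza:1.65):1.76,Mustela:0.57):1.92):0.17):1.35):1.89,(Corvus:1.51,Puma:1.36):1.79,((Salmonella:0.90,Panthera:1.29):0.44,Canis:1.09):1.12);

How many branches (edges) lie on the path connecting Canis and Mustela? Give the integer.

The MRCA of Canis and Mustela is the root of the tree.
From Canis up to that node: 2 branches. From Mustela up to the same node: 5 branches. Total: 2 + 5 = 7.

7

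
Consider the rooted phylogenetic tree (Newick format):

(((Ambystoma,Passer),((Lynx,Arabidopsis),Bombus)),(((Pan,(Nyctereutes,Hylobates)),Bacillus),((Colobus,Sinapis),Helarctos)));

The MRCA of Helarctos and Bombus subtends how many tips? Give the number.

12

The MRCA of Helarctos and Bombus is the root, so the clade is the entire tree.
That clade contains 12 terminal taxa: Ambystoma, Arabidopsis, Bacillus, Bombus, Colobus, Helarctos, Hylobates, Lynx, Nyctereutes, Pan, Passer, Sinapis.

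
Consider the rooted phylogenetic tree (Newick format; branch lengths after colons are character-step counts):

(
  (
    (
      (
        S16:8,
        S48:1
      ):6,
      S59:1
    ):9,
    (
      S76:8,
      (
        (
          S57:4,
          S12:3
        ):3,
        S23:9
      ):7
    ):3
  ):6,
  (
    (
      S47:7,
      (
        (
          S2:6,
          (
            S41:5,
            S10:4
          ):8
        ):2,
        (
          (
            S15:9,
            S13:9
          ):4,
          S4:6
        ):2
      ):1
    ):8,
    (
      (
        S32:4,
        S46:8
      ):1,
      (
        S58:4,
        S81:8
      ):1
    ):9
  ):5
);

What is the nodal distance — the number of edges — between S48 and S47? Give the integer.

The MRCA of S48 and S47 is the root of the tree.
From S48 up to that node: 4 branches. From S47 up to the same node: 3 branches. Total: 4 + 3 = 7.

7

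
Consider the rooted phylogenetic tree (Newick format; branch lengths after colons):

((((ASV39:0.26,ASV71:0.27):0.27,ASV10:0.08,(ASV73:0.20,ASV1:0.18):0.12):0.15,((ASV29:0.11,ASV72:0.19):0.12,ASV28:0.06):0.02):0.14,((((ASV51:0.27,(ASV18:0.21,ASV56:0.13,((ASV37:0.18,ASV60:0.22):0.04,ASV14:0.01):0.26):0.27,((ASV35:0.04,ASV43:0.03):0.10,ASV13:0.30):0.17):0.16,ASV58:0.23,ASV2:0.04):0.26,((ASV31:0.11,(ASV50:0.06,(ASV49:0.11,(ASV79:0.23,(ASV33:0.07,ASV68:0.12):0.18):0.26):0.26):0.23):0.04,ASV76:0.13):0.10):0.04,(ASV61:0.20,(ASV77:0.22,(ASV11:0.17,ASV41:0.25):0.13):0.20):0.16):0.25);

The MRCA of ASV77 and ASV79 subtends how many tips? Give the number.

22

The MRCA of ASV77 and ASV79 is the node subtending ((((ASV51,(ASV18,ASV56,((ASV37,ASV60),ASV14)),((ASV35,ASV43),ASV13)),ASV58,ASV2),((ASV31,(ASV50,(ASV49,(ASV79,(ASV33,ASV68))))),ASV76)),(ASV61,(ASV77,(ASV11,ASV41)))).
That clade contains 22 terminal taxa: ASV11, ASV13, ASV14, ASV18, ASV2, ASV31, ASV33, ASV35, ASV37, ASV41, ASV43, ASV49, ASV50, ASV51, ASV56, ASV58, ASV60, ASV61, ASV68, ASV76, ASV77, ASV79.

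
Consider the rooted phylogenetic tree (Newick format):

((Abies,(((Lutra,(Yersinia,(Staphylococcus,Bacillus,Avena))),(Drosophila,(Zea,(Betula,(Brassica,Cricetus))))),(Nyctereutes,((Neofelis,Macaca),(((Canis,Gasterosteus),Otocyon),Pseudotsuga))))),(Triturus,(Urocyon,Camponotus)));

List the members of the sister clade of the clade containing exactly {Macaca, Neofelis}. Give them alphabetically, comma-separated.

The clade containing exactly {Macaca, Neofelis} attaches to the tree at the node subtending ((Neofelis,Macaca),(((Canis,Gasterosteus),Otocyon),Pseudotsuga)).
The other lineage descending from that same node — the sister group — is (((Canis,Gasterosteus),Otocyon),Pseudotsuga); its 4 tips in alphabetical order are the answer.

Canis, Gasterosteus, Otocyon, Pseudotsuga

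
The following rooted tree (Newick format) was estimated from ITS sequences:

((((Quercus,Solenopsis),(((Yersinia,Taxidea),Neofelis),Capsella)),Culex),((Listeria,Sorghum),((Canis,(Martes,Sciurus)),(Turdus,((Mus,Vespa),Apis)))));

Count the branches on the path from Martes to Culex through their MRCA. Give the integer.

7

The MRCA of Martes and Culex is the root of the tree.
From Martes up to that node: 5 branches. From Culex up to the same node: 2 branches. Total: 5 + 2 = 7.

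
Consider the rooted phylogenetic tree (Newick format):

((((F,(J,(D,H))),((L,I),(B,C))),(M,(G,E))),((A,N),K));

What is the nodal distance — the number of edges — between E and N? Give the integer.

7

The MRCA of E and N is the root of the tree.
From E up to that node: 4 branches. From N up to the same node: 3 branches. Total: 4 + 3 = 7.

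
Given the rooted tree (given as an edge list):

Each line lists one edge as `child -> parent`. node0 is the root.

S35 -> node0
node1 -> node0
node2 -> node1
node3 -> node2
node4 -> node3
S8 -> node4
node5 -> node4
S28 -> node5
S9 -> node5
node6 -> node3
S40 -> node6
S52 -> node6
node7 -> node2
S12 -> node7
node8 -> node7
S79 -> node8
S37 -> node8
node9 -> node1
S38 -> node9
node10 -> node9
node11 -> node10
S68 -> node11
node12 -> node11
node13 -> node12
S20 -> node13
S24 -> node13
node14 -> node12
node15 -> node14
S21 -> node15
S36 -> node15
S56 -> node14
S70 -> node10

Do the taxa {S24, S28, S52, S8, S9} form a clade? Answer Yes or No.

No

The MRCA of the listed taxa subtends ((((S8,(S28,S9)),(S40,S52)),(S12,(S79,S37))),(S38,((S68,((S20,S24),((S21,S36),S56))),S70))).
That clade also contains S12, S20, S21, S36, S37, S38, S40, S56, S68, S70, S79, which are not in the proposed group, so the group is not monophyletic.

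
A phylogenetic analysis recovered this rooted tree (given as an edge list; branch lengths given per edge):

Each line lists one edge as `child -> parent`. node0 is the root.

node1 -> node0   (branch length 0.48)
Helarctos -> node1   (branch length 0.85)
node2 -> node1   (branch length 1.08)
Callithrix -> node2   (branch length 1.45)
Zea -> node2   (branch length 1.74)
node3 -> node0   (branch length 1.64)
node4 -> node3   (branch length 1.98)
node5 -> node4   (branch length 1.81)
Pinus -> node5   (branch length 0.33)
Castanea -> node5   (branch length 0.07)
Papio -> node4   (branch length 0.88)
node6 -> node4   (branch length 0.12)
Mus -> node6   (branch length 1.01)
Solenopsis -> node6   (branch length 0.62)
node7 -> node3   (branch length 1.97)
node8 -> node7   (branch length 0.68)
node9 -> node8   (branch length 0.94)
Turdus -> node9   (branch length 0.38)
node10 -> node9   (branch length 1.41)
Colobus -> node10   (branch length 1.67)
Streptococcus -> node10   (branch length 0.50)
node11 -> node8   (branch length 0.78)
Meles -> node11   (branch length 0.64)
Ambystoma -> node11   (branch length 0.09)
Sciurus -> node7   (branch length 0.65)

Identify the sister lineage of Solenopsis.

Mus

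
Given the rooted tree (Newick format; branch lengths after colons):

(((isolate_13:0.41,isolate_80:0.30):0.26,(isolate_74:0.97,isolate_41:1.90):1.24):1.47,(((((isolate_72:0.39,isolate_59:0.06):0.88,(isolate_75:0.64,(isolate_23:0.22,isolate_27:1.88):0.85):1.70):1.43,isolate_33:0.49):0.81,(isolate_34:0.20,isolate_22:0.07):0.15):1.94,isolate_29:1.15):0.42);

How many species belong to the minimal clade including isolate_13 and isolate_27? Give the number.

13

The MRCA of isolate_13 and isolate_27 is the root, so the clade is the entire tree.
That clade contains 13 terminal taxa: isolate_13, isolate_22, isolate_23, isolate_27, isolate_29, isolate_33, isolate_34, isolate_41, isolate_59, isolate_72, isolate_74, isolate_75, isolate_80.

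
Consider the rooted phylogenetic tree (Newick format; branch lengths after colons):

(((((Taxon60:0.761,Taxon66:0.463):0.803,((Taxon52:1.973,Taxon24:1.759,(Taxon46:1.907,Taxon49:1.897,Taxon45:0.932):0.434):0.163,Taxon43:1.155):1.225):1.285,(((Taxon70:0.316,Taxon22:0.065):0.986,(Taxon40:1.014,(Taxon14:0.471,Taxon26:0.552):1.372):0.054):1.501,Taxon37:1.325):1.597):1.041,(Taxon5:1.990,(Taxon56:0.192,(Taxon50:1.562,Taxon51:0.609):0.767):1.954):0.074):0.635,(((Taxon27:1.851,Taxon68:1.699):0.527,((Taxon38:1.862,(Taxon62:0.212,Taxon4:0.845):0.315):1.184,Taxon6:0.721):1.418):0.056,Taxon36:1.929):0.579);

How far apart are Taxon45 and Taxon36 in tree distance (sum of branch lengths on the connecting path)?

8.223

The path runs Taxon45 → … → MRCA → … → Taxon36; the MRCA is the root of the tree.
Branch lengths along that path: 0.932 + 0.434 + 0.163 + 1.225 + 1.285 + 1.041 + 0.635 + 0.579 + 1.929 = 8.223.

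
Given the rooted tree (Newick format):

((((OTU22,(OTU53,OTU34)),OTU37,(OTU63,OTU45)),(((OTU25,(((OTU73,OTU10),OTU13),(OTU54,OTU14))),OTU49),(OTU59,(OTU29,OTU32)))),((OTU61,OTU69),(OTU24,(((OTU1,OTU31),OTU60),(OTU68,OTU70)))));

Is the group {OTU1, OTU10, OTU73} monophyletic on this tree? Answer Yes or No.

The MRCA of the listed taxa is the root, so the smallest clade containing them is the whole tree.
That clade also contains OTU13, OTU14, OTU22, OTU24, OTU25, OTU29, OTU31, OTU32, OTU34, OTU37, OTU45, OTU49, OTU53, OTU54, OTU59, OTU60, OTU61, OTU63, OTU68, OTU69, OTU70, which are not in the proposed group, so the group is not monophyletic.

No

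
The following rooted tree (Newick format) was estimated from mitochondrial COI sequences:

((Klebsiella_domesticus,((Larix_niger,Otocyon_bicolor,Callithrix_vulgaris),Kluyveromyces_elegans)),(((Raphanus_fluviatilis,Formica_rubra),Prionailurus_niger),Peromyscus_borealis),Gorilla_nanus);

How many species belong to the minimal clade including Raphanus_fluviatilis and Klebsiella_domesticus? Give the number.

The MRCA of Raphanus_fluviatilis and Klebsiella_domesticus is the root, so the clade is the entire tree.
That clade contains 10 terminal taxa: Callithrix_vulgaris, Formica_rubra, Gorilla_nanus, Klebsiella_domesticus, Kluyveromyces_elegans, Larix_niger, Otocyon_bicolor, Peromyscus_borealis, Prionailurus_niger, Raphanus_fluviatilis.

10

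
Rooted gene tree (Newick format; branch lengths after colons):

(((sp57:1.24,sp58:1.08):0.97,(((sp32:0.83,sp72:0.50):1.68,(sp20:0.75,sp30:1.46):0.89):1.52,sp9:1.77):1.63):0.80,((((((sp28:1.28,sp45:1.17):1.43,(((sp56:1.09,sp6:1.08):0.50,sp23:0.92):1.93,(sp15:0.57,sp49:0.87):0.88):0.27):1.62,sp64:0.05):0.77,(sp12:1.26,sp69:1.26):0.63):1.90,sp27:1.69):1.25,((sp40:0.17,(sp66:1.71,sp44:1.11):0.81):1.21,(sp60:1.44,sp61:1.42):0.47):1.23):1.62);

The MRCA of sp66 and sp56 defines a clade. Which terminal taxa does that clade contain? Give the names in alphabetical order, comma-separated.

Tracing sp66: it sits inside (sp66,sp44).
Tracing sp56: it sits inside (sp56,sp6).
The smallest clade enclosing both is ((((((sp28,sp45),(((sp56,sp6),sp23),(sp15,sp49))),sp64),(sp12,sp69)),sp27),((sp40,(sp66,sp44)),(sp60,sp61))); the answer is its 16 terminal taxa in alphabetical order.

sp12, sp15, sp23, sp27, sp28, sp40, sp44, sp45, sp49, sp56, sp6, sp60, sp61, sp64, sp66, sp69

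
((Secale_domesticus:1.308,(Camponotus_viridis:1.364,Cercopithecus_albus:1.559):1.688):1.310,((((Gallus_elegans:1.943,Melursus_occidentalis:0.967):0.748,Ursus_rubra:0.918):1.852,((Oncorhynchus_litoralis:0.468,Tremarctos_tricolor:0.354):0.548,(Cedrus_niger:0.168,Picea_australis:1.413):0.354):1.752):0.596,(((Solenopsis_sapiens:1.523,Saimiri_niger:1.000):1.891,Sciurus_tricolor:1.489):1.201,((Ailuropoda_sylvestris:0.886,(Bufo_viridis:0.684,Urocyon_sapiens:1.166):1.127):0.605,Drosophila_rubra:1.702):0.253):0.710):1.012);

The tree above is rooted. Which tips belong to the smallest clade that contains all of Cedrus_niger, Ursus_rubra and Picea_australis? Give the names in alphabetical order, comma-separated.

Tracing Cedrus_niger: it sits inside (Cedrus_niger,Picea_australis).
Tracing Ursus_rubra: it sits inside ((Gallus_elegans,Melursus_occidentalis),Ursus_rubra).
Tracing Picea_australis: it sits inside (Cedrus_niger,Picea_australis).
The smallest clade enclosing all 3 is (((Gallus_elegans,Melursus_occidentalis),Ursus_rubra),((Oncorhynchus_litoralis,Tremarctos_tricolor),(Cedrus_niger,Picea_australis))); the answer is its 7 terminal taxa in alphabetical order.

Cedrus_niger, Gallus_elegans, Melursus_occidentalis, Oncorhynchus_litoralis, Picea_australis, Tremarctos_tricolor, Ursus_rubra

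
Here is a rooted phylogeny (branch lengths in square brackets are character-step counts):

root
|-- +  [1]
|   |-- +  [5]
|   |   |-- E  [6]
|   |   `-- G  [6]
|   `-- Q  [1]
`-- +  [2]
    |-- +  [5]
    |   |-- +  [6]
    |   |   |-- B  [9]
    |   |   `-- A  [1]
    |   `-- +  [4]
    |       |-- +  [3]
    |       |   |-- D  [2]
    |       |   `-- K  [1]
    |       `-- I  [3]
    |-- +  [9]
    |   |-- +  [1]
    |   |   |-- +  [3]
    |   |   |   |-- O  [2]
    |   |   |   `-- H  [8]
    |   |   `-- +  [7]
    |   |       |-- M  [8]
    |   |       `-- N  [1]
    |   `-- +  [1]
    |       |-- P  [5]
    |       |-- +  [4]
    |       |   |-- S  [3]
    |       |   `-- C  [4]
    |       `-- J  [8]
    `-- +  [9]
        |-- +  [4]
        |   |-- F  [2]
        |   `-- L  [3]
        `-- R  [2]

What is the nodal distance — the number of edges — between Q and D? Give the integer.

7

The MRCA of Q and D is the root of the tree.
From Q up to that node: 2 branches. From D up to the same node: 5 branches. Total: 2 + 5 = 7.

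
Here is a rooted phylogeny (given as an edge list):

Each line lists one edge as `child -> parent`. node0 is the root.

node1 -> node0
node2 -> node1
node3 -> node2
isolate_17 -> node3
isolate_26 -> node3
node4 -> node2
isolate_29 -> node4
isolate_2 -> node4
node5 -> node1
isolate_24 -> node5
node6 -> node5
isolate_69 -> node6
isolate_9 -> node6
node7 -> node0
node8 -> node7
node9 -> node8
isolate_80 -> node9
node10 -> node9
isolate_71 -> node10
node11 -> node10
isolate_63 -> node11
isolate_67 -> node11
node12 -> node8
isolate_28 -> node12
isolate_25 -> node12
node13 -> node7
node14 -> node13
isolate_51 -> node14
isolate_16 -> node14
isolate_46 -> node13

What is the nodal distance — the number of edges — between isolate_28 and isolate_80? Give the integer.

4

The MRCA of isolate_28 and isolate_80 is the node subtending ((isolate_80,(isolate_71,(isolate_63,isolate_67))),(isolate_28,isolate_25)).
From isolate_28 up to that node: 2 branches. From isolate_80 up to the same node: 2 branches. Total: 2 + 2 = 4.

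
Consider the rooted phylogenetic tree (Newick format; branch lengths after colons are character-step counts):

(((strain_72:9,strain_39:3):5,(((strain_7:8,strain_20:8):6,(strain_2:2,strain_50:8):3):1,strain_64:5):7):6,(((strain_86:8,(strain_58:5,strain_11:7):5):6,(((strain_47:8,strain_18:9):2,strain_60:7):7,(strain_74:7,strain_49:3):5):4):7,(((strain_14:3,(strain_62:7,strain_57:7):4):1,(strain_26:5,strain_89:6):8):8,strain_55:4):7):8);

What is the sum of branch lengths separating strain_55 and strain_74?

34

The path runs strain_55 → … → MRCA → … → strain_74; the MRCA is the node subtending (((strain_86,(strain_58,strain_11)),(((strain_47,strain_18),strain_60),(strain_74,strain_49))),(((strain_14,(strain_62,strain_57)),(strain_26,strain_89)),strain_55)).
Branch lengths along that path: 4 + 7 + 7 + 4 + 5 + 7 = 34.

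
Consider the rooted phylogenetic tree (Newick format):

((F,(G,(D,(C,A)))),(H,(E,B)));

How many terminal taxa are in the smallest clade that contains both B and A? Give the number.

The MRCA of B and A is the root, so the clade is the entire tree.
That clade contains 8 terminal taxa: A, B, C, D, E, F, G, H.

8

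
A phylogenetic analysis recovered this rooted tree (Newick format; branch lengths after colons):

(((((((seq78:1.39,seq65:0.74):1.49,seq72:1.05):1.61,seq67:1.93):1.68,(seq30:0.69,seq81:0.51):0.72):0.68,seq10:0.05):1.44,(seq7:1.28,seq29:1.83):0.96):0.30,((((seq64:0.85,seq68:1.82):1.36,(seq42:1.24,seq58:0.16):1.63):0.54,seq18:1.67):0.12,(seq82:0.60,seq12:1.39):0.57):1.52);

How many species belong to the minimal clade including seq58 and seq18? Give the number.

5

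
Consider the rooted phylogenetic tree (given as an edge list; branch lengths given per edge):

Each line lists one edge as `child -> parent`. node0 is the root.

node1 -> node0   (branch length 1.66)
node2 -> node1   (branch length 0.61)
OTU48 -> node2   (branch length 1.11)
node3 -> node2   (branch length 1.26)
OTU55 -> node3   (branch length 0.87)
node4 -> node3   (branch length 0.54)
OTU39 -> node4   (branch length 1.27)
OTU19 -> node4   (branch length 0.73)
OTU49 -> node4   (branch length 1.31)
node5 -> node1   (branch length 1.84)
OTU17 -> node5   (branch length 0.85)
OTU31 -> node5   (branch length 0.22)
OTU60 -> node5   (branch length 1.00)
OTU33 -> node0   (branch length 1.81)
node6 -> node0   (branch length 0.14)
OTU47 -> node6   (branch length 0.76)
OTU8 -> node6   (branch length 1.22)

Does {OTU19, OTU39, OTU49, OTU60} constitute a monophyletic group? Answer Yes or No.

No

The MRCA of the listed taxa subtends ((OTU48,(OTU55,(OTU39,OTU19,OTU49))),(OTU17,OTU31,OTU60)).
That clade also contains OTU17, OTU31, OTU48, OTU55, which are not in the proposed group, so the group is not monophyletic.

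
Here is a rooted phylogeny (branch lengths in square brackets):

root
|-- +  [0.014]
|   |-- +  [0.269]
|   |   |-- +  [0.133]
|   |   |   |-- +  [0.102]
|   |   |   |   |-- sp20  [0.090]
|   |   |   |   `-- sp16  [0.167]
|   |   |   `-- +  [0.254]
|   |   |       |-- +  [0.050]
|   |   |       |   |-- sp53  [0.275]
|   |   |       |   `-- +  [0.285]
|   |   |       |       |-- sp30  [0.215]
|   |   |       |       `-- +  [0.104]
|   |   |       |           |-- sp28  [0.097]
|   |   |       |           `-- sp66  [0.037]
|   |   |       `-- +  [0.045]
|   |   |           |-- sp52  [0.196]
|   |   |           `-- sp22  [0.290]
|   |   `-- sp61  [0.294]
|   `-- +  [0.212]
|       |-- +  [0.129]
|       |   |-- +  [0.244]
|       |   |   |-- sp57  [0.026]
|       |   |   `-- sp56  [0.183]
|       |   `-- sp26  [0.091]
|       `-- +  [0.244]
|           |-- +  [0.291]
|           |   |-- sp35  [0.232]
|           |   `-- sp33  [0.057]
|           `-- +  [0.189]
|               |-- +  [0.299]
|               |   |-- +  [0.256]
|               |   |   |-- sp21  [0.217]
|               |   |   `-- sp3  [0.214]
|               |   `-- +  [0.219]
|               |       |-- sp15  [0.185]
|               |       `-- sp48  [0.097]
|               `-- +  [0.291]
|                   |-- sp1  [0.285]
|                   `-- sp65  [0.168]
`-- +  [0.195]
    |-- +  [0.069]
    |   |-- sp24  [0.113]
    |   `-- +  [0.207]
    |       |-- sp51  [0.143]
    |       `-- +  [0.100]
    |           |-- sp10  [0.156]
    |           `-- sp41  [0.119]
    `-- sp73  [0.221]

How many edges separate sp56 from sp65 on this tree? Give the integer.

The MRCA of sp56 and sp65 is the node subtending (((sp57,sp56),sp26),((sp35,sp33),(((sp21,sp3),(sp15,sp48)),(sp1,sp65)))).
From sp56 up to that node: 3 branches. From sp65 up to the same node: 4 branches. Total: 3 + 4 = 7.

7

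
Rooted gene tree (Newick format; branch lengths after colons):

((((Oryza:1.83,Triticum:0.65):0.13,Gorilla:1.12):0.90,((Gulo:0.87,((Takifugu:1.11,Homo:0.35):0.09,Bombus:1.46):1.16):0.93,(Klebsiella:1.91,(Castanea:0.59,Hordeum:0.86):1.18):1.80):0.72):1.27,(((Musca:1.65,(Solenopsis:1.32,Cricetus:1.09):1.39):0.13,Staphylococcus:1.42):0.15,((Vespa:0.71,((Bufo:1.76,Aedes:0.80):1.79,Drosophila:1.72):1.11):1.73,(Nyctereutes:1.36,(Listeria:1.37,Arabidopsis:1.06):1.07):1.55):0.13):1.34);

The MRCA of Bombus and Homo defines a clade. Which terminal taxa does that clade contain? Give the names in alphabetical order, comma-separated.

Bombus, Homo, Takifugu

Tracing Bombus: it sits inside ((Takifugu,Homo),Bombus).
Tracing Homo: it sits inside (Takifugu,Homo).
The smallest clade enclosing both is ((Takifugu,Homo),Bombus); the answer is its 3 terminal taxa in alphabetical order.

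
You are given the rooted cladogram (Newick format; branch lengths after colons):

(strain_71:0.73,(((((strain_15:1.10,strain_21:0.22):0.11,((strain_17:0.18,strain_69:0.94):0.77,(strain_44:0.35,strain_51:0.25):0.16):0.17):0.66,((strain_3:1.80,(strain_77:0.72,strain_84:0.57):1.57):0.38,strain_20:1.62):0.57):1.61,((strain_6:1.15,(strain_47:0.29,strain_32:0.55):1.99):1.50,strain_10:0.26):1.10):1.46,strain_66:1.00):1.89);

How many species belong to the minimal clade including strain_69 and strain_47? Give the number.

The MRCA of strain_69 and strain_47 is the node subtending ((((strain_15,strain_21),((strain_17,strain_69),(strain_44,strain_51))),((strain_3,(strain_77,strain_84)),strain_20)),((strain_6,(strain_47,strain_32)),strain_10)).
That clade contains 14 terminal taxa: strain_10, strain_15, strain_17, strain_20, strain_21, strain_3, strain_32, strain_44, strain_47, strain_51, strain_6, strain_69, strain_77, strain_84.

14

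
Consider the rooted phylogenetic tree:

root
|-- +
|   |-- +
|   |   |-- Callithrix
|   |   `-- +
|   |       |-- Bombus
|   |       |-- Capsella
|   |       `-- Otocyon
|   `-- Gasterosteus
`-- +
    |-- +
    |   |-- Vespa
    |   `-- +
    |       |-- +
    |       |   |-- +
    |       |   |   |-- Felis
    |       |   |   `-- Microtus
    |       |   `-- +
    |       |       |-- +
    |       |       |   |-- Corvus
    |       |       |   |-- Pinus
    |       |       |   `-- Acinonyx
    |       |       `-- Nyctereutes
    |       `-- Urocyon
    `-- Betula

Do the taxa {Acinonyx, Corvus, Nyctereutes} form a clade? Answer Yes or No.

The MRCA of the listed taxa subtends ((Corvus,Pinus,Acinonyx),Nyctereutes).
That clade also contains Pinus, which is not in the proposed group, so the group is not monophyletic.

No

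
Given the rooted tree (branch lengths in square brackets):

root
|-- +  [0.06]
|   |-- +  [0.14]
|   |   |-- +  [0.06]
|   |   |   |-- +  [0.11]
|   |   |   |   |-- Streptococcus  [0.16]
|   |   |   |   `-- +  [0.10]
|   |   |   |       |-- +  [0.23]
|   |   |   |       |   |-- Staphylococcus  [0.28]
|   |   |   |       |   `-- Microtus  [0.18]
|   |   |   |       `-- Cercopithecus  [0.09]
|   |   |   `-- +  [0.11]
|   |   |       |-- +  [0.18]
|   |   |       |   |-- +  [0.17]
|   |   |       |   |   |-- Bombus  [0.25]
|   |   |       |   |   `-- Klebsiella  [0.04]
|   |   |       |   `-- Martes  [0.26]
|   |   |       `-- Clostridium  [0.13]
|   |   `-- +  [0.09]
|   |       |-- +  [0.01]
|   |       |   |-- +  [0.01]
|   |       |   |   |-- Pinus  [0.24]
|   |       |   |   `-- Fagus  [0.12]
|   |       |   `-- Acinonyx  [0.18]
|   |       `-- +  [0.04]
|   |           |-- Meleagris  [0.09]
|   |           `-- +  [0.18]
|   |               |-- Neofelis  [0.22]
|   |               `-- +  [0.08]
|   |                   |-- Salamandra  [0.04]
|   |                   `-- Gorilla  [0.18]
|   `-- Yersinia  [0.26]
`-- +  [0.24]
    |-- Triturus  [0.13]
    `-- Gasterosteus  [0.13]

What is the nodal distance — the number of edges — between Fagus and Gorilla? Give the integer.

The MRCA of Fagus and Gorilla is the node subtending (((Pinus,Fagus),Acinonyx),(Meleagris,(Neofelis,(Salamandra,Gorilla)))).
From Fagus up to that node: 3 branches. From Gorilla up to the same node: 4 branches. Total: 3 + 4 = 7.

7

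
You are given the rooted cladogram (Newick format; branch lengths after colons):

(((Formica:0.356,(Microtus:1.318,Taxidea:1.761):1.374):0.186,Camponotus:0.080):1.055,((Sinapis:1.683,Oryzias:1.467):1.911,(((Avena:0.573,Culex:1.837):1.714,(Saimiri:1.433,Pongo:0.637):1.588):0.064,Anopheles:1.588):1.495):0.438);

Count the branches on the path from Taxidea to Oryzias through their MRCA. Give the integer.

7

The MRCA of Taxidea and Oryzias is the root of the tree.
From Taxidea up to that node: 4 branches. From Oryzias up to the same node: 3 branches. Total: 4 + 3 = 7.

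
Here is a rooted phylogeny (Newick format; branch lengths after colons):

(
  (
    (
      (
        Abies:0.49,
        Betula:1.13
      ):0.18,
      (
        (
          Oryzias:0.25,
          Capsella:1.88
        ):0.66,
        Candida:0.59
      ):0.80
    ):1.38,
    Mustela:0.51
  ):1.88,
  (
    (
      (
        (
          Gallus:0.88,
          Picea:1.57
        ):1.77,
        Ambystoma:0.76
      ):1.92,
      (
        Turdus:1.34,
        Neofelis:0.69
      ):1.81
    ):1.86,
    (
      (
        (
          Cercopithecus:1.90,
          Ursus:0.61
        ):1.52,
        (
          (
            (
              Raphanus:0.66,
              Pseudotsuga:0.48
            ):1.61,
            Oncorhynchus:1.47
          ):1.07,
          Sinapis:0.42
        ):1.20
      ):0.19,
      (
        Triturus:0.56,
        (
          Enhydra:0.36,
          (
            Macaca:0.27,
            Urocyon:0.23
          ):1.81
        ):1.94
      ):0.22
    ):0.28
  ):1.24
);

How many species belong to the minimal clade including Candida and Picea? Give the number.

The MRCA of Candida and Picea is the root, so the clade is the entire tree.
That clade contains 21 terminal taxa: Abies, Ambystoma, Betula, Candida, Capsella, Cercopithecus, Enhydra, Gallus, Macaca, Mustela, Neofelis, Oncorhynchus, Oryzias, Picea, Pseudotsuga, Raphanus, Sinapis, Triturus, Turdus, Urocyon, Ursus.

21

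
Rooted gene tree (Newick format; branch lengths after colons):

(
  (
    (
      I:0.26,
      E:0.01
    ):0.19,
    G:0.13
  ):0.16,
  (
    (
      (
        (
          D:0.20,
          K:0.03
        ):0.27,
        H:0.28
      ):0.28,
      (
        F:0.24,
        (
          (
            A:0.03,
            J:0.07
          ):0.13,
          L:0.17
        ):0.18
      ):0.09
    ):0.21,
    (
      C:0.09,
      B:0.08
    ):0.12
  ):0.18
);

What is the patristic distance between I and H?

The path runs I → … → MRCA → … → H; the MRCA is the root of the tree.
Branch lengths along that path: 0.26 + 0.19 + 0.16 + 0.18 + 0.21 + 0.28 + 0.28 = 1.56.

1.56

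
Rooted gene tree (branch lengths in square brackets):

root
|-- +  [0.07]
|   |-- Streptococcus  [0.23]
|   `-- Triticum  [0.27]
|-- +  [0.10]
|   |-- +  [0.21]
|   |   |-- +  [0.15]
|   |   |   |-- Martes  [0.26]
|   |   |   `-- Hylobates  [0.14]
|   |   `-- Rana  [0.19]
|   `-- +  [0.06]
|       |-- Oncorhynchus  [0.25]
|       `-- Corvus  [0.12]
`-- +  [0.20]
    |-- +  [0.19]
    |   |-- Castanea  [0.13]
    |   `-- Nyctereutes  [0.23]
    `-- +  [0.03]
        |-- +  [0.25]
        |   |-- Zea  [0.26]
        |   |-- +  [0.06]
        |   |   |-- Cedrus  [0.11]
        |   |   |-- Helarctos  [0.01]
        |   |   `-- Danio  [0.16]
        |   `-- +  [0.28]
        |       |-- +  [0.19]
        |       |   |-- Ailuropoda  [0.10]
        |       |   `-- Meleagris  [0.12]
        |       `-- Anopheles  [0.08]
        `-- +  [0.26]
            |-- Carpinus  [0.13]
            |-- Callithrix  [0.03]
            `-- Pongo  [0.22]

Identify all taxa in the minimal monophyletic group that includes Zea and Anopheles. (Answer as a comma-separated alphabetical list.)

Ailuropoda, Anopheles, Cedrus, Danio, Helarctos, Meleagris, Zea

Tracing Zea: it sits inside (Zea,(Cedrus,Helarctos,Danio),((Ailuropoda,Meleagris),Anopheles)).
Tracing Anopheles: it sits inside ((Ailuropoda,Meleagris),Anopheles).
The smallest clade enclosing both is (Zea,(Cedrus,Helarctos,Danio),((Ailuropoda,Meleagris),Anopheles)); the answer is its 7 terminal taxa in alphabetical order.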